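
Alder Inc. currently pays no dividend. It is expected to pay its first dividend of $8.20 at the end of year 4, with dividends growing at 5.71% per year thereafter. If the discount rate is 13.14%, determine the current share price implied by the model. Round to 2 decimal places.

Deferred-dividend DDM. At t=3 the remaining stream is a growing perpetuity with first payment D_4 = 8.20.
V_3 = D_4/(r−g) = 8.20/(0.1314−0.0571) = 110.3634
P₀ = V_3/(1+r)^3 = 110.3634/(1+0.1314)^3 = 76.2038

$76.20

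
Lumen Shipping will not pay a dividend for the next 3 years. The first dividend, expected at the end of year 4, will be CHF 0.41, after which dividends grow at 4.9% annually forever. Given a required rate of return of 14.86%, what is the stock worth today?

Deferred-dividend DDM. At t=3 the remaining stream is a growing perpetuity with first payment D_4 = 0.41.
V_3 = D_4/(r−g) = 0.41/(0.1486−0.049) = 4.1165
P₀ = V_3/(1+r)^3 = 4.1165/(1+0.1486)^3 = 2.7166

CHF 2.72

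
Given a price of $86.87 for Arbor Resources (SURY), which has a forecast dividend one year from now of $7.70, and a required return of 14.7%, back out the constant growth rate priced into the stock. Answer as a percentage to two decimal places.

From P₀ = D₁/(r − g), the implied growth is g = r − D₁/P₀.
g = 0.147 − 7.70/86.87 = 0.147 − 0.08864 = 0.05836

5.84%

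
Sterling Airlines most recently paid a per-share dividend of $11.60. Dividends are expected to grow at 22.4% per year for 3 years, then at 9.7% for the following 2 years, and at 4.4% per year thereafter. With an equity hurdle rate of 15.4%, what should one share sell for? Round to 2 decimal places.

$183.57

Three-stage DDM. Project D₁…D_5; terminal Gordon value at t=5 with g = 0.044; discount at r = 0.154.
D_1 = 14.1984
D_2 = 17.3788
D_3 = 21.2717
D_4 = 23.3351
D_5 = 25.5986
TV_5 = 26.7249/(0.154−0.044) = 242.9536
P₀ = Σ Dₜ/(1+r)ᵗ + TV_5/(1+r)^5 = 183.5729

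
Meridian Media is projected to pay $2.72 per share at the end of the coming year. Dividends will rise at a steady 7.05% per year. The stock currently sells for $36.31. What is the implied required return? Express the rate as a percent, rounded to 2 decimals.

14.54%

Rearranging the constant-growth DDM: r = D₁/P₀ + g.
r = 2.7200 / 36.31 + 0.0705 = 0.07491 + 0.0705 = 0.14541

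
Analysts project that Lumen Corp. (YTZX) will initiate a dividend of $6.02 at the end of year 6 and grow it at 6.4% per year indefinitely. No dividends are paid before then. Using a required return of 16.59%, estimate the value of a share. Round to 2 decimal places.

$27.42

Deferred-dividend DDM. At t=5 the remaining stream is a growing perpetuity with first payment D_6 = 6.02.
V_5 = D_6/(r−g) = 6.02/(0.1659−0.064) = 59.0775
P₀ = V_5/(1+r)^5 = 59.0775/(1+0.1659)^5 = 27.4231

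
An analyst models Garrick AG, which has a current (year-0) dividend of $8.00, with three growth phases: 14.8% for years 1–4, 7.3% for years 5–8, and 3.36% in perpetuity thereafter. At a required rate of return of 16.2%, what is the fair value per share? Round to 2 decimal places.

Three-stage DDM. Project D₁…D_8; terminal Gordon value at t=8 with g = 0.0336; discount at r = 0.162.
D_1 = 9.1840
D_2 = 10.5432
D_3 = 12.1036
D_4 = 13.8950
D_5 = 14.9093
D_6 = 15.9977
D_7 = 17.1655
D_8 = 18.4186
TV_8 = 19.0375/(0.162−0.0336) = 148.2668
P₀ = Σ Dₜ/(1+r)ᵗ + TV_8/(1+r)^8 = 100.7322

$100.73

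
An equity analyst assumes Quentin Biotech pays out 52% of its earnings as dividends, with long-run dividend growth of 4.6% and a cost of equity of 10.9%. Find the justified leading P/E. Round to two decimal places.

8.25

Justified leading P/E = b/(r−g) = 0.52/(0.109−0.046) = 8.2540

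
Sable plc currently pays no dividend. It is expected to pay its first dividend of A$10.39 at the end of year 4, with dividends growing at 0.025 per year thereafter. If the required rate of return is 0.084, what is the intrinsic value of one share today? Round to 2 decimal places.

A$138.25

Deferred-dividend DDM. At t=3 the remaining stream is a growing perpetuity with first payment D_4 = 10.39.
V_3 = D_4/(r−g) = 10.39/(0.084−0.025) = 176.1017
P₀ = V_3/(1+r)^3 = 176.1017/(1+0.084)^3 = 138.2534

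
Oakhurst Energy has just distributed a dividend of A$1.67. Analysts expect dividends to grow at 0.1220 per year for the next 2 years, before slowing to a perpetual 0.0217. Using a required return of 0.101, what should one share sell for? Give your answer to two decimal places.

Two-stage DDM. Project D₁…D_2 at 0.122, terminal growth 0.0217, discount at r = 0.101.
D_1 = 1.8737
D_2 = 2.1023
Terminal value at t=2: TV = D_3/(r−g) = 2.1480/(0.101−0.0217) = 27.0865
P₀ = 1.8737/(1+0.101)^1 + 2.1023/(1+0.101)^2 + 27.0865/(1+0.101)^2 = 25.7810

A$25.78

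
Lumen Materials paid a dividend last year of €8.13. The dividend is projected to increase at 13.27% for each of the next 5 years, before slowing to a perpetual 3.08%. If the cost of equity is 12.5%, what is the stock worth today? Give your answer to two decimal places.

€133.54

Two-stage DDM. Project D₁…D_5 at 0.1327, terminal growth 0.0308, discount at r = 0.125.
D_1 = 9.2089
D_2 = 10.4309
D_3 = 11.8150
D_4 = 13.3829
D_5 = 15.1588
Terminal value at t=5: TV = D_6/(r−g) = 15.6257/(0.125−0.0308) = 165.8779
P₀ = 9.2089/(1+0.125)^1 + 10.4309/(1+0.125)^2 + 11.8150/(1+0.125)^3 + 13.3829/(1+0.125)^4 + 15.1588/(1+0.125)^5 + 165.8779/(1+0.125)^5 = 133.5428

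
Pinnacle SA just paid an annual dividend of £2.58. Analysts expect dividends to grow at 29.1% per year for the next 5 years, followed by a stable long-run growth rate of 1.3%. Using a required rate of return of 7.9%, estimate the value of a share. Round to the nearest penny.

Two-stage DDM. Project D₁…D_5 at 0.291, terminal growth 0.013, discount at r = 0.079.
D_1 = 3.3308
D_2 = 4.3000
D_3 = 5.5513
D_4 = 7.1668
D_5 = 9.2523
Terminal value at t=5: TV = D_6/(r−g) = 9.3726/(0.079−0.013) = 142.0092
P₀ = 3.3308/(1+0.079)^1 + 4.3000/(1+0.079)^2 + 5.5513/(1+0.079)^3 + 7.1668/(1+0.079)^4 + 9.2523/(1+0.079)^5 + 142.0092/(1+0.079)^5 = 119.9108

£119.91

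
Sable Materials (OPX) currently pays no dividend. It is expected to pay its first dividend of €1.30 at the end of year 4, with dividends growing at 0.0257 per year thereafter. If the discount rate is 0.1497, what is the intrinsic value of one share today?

€6.90

Deferred-dividend DDM. At t=3 the remaining stream is a growing perpetuity with first payment D_4 = 1.30.
V_3 = D_4/(r−g) = 1.30/(0.1497−0.0257) = 10.4839
P₀ = V_3/(1+r)^3 = 10.4839/(1+0.1497)^3 = 6.8987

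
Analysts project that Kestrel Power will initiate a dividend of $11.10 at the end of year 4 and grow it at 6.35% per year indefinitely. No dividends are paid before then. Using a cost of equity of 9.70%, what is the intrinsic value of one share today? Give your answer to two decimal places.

Deferred-dividend DDM. At t=3 the remaining stream is a growing perpetuity with first payment D_4 = 11.10.
V_3 = D_4/(r−g) = 11.10/(0.097−0.0635) = 331.3433
P₀ = V_3/(1+r)^3 = 331.3433/(1+0.097)^3 = 250.9911

$250.99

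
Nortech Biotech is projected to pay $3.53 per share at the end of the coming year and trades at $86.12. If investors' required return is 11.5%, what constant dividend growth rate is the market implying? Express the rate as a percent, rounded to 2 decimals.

From P₀ = D₁/(r − g), the implied growth is g = r − D₁/P₀.
g = 0.115 − 3.53/86.12 = 0.115 − 0.04099 = 0.07401

7.40%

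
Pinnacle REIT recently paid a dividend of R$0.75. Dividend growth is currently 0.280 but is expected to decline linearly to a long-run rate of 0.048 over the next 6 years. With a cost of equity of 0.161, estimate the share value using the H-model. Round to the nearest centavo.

R$11.58

H-model: P₀ = D₀[(1+g_L) + H(g_S−g_L)]/(r−g_L), with H = 6/2 = 3.
P₀ = 0.75 × [(1+0.048) + 3×(0.28−0.048)] / (0.161−0.048)
   = 0.75 × 1.7440 / 0.113 = 11.5752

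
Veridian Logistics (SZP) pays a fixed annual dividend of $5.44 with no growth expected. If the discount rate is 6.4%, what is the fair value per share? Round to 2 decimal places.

Zero-growth DDM (perpetuity): P₀ = D/r = 5.44 / 0.064 = 85.0000

$85.00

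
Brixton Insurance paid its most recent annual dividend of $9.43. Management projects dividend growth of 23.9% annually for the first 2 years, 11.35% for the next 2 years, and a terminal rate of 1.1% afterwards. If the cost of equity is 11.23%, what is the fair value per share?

Three-stage DDM. Project D₁…D_4; terminal Gordon value at t=4 with g = 0.011; discount at r = 0.1123.
D_1 = 11.6838
D_2 = 14.4762
D_3 = 16.1192
D_4 = 17.9488
TV_4 = 18.1462/(0.1123−0.011) = 179.1334
P₀ = Σ Dₜ/(1+r)ᵗ + TV_4/(1+r)^4 = 162.6717

$162.67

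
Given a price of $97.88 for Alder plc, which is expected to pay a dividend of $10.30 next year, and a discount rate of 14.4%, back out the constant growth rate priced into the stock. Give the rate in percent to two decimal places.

3.88%

From P₀ = D₁/(r − g), the implied growth is g = r − D₁/P₀.
g = 0.144 − 10.30/97.88 = 0.144 − 0.10523 = 0.03877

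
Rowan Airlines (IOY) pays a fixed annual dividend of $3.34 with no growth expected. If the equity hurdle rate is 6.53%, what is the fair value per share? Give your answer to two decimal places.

Zero-growth DDM (perpetuity): P₀ = D/r = 3.34 / 0.0653 = 51.1485

$51.15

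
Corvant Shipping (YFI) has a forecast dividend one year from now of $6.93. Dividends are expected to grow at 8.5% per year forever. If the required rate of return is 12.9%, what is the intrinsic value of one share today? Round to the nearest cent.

$157.50

Gordon growth model: P₀ = D₁/(r − g), with D₁ = 6.93 given directly.
P₀ = 6.9300 / (0.129 − 0.085) = 6.9300 / 0.044 = 157.5000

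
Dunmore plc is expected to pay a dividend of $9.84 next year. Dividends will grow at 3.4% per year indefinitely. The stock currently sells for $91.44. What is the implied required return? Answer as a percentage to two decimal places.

14.16%

Rearranging the constant-growth DDM: r = D₁/P₀ + g.
r = 9.8400 / 91.44 + 0.034 = 0.10761 + 0.034 = 0.14161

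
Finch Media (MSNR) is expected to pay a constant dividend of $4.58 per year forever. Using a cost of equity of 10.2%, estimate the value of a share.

$44.90

Zero-growth DDM (perpetuity): P₀ = D/r = 4.58 / 0.102 = 44.9020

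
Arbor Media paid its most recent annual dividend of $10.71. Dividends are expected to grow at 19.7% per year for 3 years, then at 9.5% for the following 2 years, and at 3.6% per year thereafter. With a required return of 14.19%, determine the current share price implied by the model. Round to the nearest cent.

$169.48

Three-stage DDM. Project D₁…D_5; terminal Gordon value at t=5 with g = 0.036; discount at r = 0.1419.
D_1 = 12.8199
D_2 = 15.3454
D_3 = 18.3684
D_4 = 20.1134
D_5 = 22.0242
TV_5 = 22.8171/(0.1419−0.036) = 215.4587
P₀ = Σ Dₜ/(1+r)ᵗ + TV_5/(1+r)^5 = 169.4798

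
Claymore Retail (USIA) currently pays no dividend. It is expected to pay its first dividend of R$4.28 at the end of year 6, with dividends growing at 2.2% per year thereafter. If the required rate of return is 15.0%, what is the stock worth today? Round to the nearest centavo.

Deferred-dividend DDM. At t=5 the remaining stream is a growing perpetuity with first payment D_6 = 4.28.
V_5 = D_6/(r−g) = 4.28/(0.15−0.022) = 33.4375
P₀ = V_5/(1+r)^5 = 33.4375/(1+0.15)^5 = 16.6243

R$16.62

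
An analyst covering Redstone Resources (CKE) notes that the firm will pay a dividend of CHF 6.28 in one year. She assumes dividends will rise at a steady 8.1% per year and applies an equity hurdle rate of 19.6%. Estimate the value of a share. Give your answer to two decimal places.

CHF 54.61

Gordon growth model: P₀ = D₁/(r − g), with D₁ = 6.28 given directly.
P₀ = 6.2800 / (0.196 − 0.081) = 6.2800 / 0.115 = 54.6087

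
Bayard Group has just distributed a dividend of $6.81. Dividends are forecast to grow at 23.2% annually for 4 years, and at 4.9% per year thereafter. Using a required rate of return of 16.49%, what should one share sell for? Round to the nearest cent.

Two-stage DDM. Project D₁…D_4 at 0.232, terminal growth 0.049, discount at r = 0.1649.
D_1 = 8.3899
D_2 = 10.3364
D_3 = 12.7344
D_4 = 15.6888
Terminal value at t=4: TV = D_5/(r−g) = 16.4576/(0.1649−0.049) = 141.9979
P₀ = 8.3899/(1+0.1649)^1 + 10.3364/(1+0.1649)^2 + 12.7344/(1+0.1649)^3 + 15.6888/(1+0.1649)^4 + 141.9979/(1+0.1649)^4 = 108.5082

$108.51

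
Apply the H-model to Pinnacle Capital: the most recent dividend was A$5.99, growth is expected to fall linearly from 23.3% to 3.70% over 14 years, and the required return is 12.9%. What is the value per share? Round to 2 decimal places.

A$156.85

H-model: P₀ = D₀[(1+g_L) + H(g_S−g_L)]/(r−g_L), with H = 14/2 = 7.
P₀ = 5.99 × [(1+0.037) + 7×(0.233−0.037)] / (0.129−0.037)
   = 5.99 × 2.4090 / 0.092 = 156.8468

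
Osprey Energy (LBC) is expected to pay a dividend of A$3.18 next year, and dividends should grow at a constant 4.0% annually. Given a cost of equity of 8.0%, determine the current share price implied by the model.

Gordon growth model: P₀ = D₁/(r − g), with D₁ = 3.18 given directly.
P₀ = 3.1800 / (0.08 − 0.04) = 3.1800 / 0.04 = 79.5000

A$79.50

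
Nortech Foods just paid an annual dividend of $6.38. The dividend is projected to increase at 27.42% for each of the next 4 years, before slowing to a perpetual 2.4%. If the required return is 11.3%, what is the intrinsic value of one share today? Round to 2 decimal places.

$162.29

Two-stage DDM. Project D₁…D_4 at 0.2742, terminal growth 0.024, discount at r = 0.113.
D_1 = 8.1294
D_2 = 10.3585
D_3 = 13.1988
D_4 = 16.8179
Terminal value at t=4: TV = D_5/(r−g) = 17.2215/(0.113−0.024) = 193.5000
P₀ = 8.1294/(1+0.113)^1 + 10.3585/(1+0.113)^2 + 13.1988/(1+0.113)^3 + 16.8179/(1+0.113)^4 + 193.5000/(1+0.113)^4 = 162.2942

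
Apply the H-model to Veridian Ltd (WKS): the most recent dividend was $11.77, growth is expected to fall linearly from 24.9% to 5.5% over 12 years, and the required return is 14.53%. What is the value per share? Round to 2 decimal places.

H-model: P₀ = D₀[(1+g_L) + H(g_S−g_L)]/(r−g_L), with H = 12/2 = 6.
P₀ = 11.77 × [(1+0.055) + 6×(0.249−0.055)] / (0.1453−0.055)
   = 11.77 × 2.2190 / 0.0903 = 289.2318

$289.23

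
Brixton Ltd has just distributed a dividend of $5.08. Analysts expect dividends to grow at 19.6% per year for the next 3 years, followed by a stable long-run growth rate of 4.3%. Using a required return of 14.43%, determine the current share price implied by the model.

Two-stage DDM. Project D₁…D_3 at 0.196, terminal growth 0.043, discount at r = 0.1443.
D_1 = 6.0757
D_2 = 7.2665
D_3 = 8.6907
Terminal value at t=3: TV = D_4/(r−g) = 9.0645/(0.1443−0.043) = 89.4813
P₀ = 6.0757/(1+0.1443)^1 + 7.2665/(1+0.1443)^2 + 8.6907/(1+0.1443)^3 + 89.4813/(1+0.1443)^3 = 76.3780

$76.38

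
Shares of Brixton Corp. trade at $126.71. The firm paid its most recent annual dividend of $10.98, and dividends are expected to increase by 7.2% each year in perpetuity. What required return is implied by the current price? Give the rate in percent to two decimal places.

Rearranging the constant-growth DDM: r = D₁/P₀ + g.
D₁ = 10.98 × (1 + 0.072) = 11.7706.
r = 11.7706 / 126.71 + 0.072 = 0.09289 + 0.072 = 0.16489

16.49%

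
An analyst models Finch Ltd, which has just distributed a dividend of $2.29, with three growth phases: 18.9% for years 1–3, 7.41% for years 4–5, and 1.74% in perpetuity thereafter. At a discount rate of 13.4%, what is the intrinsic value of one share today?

Three-stage DDM. Project D₁…D_5; terminal Gordon value at t=5 with g = 0.0174; discount at r = 0.134.
D_1 = 2.7228
D_2 = 3.2374
D_3 = 3.8493
D_4 = 4.1345
D_5 = 4.4409
TV_5 = 4.5182/(0.134−0.0174) = 38.7493
P₀ = Σ Dₜ/(1+r)ᵗ + TV_5/(1+r)^5 = 33.0898

$33.09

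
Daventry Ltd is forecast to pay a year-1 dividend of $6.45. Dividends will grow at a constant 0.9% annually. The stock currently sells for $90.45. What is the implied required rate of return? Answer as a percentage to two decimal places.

Rearranging the constant-growth DDM: r = D₁/P₀ + g.
r = 6.4500 / 90.45 + 0.009 = 0.07131 + 0.009 = 0.08031

8.03%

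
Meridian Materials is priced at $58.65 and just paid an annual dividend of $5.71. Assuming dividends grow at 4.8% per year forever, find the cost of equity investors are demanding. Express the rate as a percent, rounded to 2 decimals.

Rearranging the constant-growth DDM: r = D₁/P₀ + g.
D₁ = 5.71 × (1 + 0.048) = 5.9841.
r = 5.9841 / 58.65 + 0.048 = 0.10203 + 0.048 = 0.15003

15.00%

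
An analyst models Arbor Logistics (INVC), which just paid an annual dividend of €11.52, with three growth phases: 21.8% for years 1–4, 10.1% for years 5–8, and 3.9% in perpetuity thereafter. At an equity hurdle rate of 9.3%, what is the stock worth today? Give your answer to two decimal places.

Three-stage DDM. Project D₁…D_8; terminal Gordon value at t=8 with g = 0.039; discount at r = 0.093.
D_1 = 14.0314
D_2 = 17.0902
D_3 = 20.8159
D_4 = 25.3537
D_5 = 27.9144
D_6 = 30.7338
D_7 = 33.8379
D_8 = 37.2555
TV_8 = 38.7085/(0.093−0.039) = 716.8243
P₀ = Σ Dₜ/(1+r)ᵗ + TV_8/(1+r)^8 = 485.1448

€485.14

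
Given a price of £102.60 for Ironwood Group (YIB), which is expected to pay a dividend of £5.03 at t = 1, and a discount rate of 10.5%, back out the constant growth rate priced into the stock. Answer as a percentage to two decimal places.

From P₀ = D₁/(r − g), the implied growth is g = r − D₁/P₀.
g = 0.105 − 5.03/102.60 = 0.105 − 0.04903 = 0.05597

5.60%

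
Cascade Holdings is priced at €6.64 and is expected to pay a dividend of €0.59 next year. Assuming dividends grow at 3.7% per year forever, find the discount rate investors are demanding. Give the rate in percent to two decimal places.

Rearranging the constant-growth DDM: r = D₁/P₀ + g.
r = 0.5900 / 6.64 + 0.037 = 0.08886 + 0.037 = 0.12586

12.59%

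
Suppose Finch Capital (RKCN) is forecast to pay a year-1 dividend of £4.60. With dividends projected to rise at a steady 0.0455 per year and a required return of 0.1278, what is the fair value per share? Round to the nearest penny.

Gordon growth model: P₀ = D₁/(r − g), with D₁ = 4.60 given directly.
P₀ = 4.6000 / (0.1278 − 0.0455) = 4.6000 / 0.0823 = 55.8931

£55.89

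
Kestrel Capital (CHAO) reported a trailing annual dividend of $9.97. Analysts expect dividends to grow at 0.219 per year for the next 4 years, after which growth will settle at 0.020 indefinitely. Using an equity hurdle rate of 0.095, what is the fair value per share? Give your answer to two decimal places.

$260.78

Two-stage DDM. Project D₁…D_4 at 0.219, terminal growth 0.02, discount at r = 0.095.
D_1 = 12.1534
D_2 = 14.8150
D_3 = 18.0595
D_4 = 22.0146
Terminal value at t=4: TV = D_5/(r−g) = 22.4548/(0.095−0.02) = 299.3980
P₀ = 12.1534/(1+0.095)^1 + 14.8150/(1+0.095)^2 + 18.0595/(1+0.095)^3 + 22.0146/(1+0.095)^4 + 299.3980/(1+0.095)^4 = 260.7763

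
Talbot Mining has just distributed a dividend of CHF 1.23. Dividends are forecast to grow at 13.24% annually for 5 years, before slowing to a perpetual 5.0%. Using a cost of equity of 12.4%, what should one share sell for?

CHF 24.40

Two-stage DDM. Project D₁…D_5 at 0.1324, terminal growth 0.05, discount at r = 0.124.
D_1 = 1.3929
D_2 = 1.5773
D_3 = 1.7861
D_4 = 2.0226
D_5 = 2.2904
Terminal value at t=5: TV = D_6/(r−g) = 2.4049/(0.124−0.05) = 32.4984
P₀ = 1.3929/(1+0.124)^1 + 1.5773/(1+0.124)^2 + 1.7861/(1+0.124)^3 + 2.0226/(1+0.124)^4 + 2.2904/(1+0.124)^5 + 32.4984/(1+0.124)^5 = 24.4039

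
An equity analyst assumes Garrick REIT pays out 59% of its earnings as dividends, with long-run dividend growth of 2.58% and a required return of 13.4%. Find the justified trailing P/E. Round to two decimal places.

5.59

Justified trailing P/E = b(1+g)/(r−g) = 0.59×(1+0.0258)/(0.134−0.0258) = 5.5935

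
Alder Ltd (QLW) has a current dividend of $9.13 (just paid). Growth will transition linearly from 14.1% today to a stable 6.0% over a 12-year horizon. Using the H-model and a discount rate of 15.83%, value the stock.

$143.59

H-model: P₀ = D₀[(1+g_L) + H(g_S−g_L)]/(r−g_L), with H = 12/2 = 6.
P₀ = 9.13 × [(1+0.06) + 6×(0.141−0.06)] / (0.1583−0.06)
   = 9.13 × 1.5460 / 0.0983 = 143.5908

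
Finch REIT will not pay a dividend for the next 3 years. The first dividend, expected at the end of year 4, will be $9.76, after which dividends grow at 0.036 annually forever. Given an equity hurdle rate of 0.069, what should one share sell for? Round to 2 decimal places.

$242.10

Deferred-dividend DDM. At t=3 the remaining stream is a growing perpetuity with first payment D_4 = 9.76.
V_3 = D_4/(r−g) = 9.76/(0.069−0.036) = 295.7576
P₀ = V_3/(1+r)^3 = 295.7576/(1+0.069)^3 = 242.1044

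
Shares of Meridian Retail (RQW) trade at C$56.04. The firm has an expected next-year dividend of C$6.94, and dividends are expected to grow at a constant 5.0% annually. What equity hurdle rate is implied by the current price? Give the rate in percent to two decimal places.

17.38%

Rearranging the constant-growth DDM: r = D₁/P₀ + g.
r = 6.9400 / 56.04 + 0.05 = 0.12384 + 0.05 = 0.17384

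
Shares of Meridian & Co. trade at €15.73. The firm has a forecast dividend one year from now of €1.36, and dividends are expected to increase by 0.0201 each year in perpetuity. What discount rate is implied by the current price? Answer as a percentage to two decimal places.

Rearranging the constant-growth DDM: r = D₁/P₀ + g.
r = 1.3600 / 15.73 + 0.0201 = 0.08646 + 0.0201 = 0.10656

10.66%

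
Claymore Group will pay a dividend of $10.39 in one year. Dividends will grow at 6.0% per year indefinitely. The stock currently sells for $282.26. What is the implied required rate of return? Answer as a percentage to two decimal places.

9.68%

Rearranging the constant-growth DDM: r = D₁/P₀ + g.
r = 10.3900 / 282.26 + 0.06 = 0.03681 + 0.06 = 0.09681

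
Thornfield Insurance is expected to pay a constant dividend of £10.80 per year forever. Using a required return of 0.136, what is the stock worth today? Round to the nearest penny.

£79.41

Zero-growth DDM (perpetuity): P₀ = D/r = 10.80 / 0.136 = 79.4118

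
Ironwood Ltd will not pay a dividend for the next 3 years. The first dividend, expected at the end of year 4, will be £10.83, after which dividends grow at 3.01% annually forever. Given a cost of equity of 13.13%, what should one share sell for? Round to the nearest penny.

£73.91

Deferred-dividend DDM. At t=3 the remaining stream is a growing perpetuity with first payment D_4 = 10.83.
V_3 = D_4/(r−g) = 10.83/(0.1313−0.0301) = 107.0158
P₀ = V_3/(1+r)^3 = 107.0158/(1+0.1313)^3 = 73.9119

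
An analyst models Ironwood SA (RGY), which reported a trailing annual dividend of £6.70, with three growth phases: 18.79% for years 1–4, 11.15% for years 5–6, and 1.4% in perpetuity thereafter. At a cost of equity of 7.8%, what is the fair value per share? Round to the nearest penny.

£221.45

Three-stage DDM. Project D₁…D_6; terminal Gordon value at t=6 with g = 0.014; discount at r = 0.078.
D_1 = 7.9589
D_2 = 9.4544
D_3 = 11.2309
D_4 = 13.3412
D_5 = 14.8287
D_6 = 16.4821
TV_6 = 16.7129/(0.078−0.014) = 261.1387
P₀ = Σ Dₜ/(1+r)ᵗ + TV_6/(1+r)^6 = 221.4540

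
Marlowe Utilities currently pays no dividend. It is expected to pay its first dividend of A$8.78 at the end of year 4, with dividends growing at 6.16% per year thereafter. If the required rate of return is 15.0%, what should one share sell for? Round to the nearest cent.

A$65.31

Deferred-dividend DDM. At t=3 the remaining stream is a growing perpetuity with first payment D_4 = 8.78.
V_3 = D_4/(r−g) = 8.78/(0.15−0.0616) = 99.3213
P₀ = V_3/(1+r)^3 = 99.3213/(1+0.15)^3 = 65.3053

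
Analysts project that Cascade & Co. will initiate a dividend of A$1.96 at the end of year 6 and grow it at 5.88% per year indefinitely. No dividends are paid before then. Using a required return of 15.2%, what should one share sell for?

Deferred-dividend DDM. At t=5 the remaining stream is a growing perpetuity with first payment D_6 = 1.96.
V_5 = D_6/(r−g) = 1.96/(0.152−0.0588) = 21.0300
P₀ = V_5/(1+r)^5 = 21.0300/(1+0.152)^5 = 10.3652

A$10.37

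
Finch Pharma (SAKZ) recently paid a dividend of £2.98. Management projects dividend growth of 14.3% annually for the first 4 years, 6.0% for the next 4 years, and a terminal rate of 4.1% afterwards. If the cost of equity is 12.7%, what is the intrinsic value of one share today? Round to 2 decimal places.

£53.06

Three-stage DDM. Project D₁…D_8; terminal Gordon value at t=8 with g = 0.041; discount at r = 0.127.
D_1 = 3.4061
D_2 = 3.8932
D_3 = 4.4499
D_4 = 5.0863
D_5 = 5.3915
D_6 = 5.7150
D_7 = 6.0579
D_8 = 6.4213
TV_8 = 6.6846/(0.127−0.041) = 77.7279
P₀ = Σ Dₜ/(1+r)ᵗ + TV_8/(1+r)^8 = 53.0610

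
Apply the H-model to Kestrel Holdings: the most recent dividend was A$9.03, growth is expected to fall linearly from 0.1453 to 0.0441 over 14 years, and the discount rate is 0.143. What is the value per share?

H-model: P₀ = D₀[(1+g_L) + H(g_S−g_L)]/(r−g_L), with H = 14/2 = 7.
P₀ = 9.03 × [(1+0.0441) + 7×(0.1453−0.0441)] / (0.143−0.0441)
   = 9.03 × 1.7525 / 0.0989 = 160.0109

A$160.01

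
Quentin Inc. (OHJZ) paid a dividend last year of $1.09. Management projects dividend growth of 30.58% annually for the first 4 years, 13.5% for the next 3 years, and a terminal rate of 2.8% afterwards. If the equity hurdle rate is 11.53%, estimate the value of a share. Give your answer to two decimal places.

Three-stage DDM. Project D₁…D_7; terminal Gordon value at t=7 with g = 0.028; discount at r = 0.1153.
D_1 = 1.4233
D_2 = 1.8586
D_3 = 2.4269
D_4 = 3.1691
D_5 = 3.5969
D_6 = 4.0825
D_7 = 4.6336
TV_7 = 4.7634/(0.1153−0.028) = 54.5632
P₀ = Σ Dₜ/(1+r)ᵗ + TV_7/(1+r)^7 = 38.3510

$38.35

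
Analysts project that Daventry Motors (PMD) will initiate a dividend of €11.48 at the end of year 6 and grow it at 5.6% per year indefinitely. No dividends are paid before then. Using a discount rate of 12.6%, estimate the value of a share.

€90.60

Deferred-dividend DDM. At t=5 the remaining stream is a growing perpetuity with first payment D_6 = 11.48.
V_5 = D_6/(r−g) = 11.48/(0.126−0.056) = 164.0000
P₀ = V_5/(1+r)^5 = 164.0000/(1+0.126)^5 = 90.6049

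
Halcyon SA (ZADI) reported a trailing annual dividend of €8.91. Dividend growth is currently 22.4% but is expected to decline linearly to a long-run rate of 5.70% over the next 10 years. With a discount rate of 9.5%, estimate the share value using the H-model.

€443.62

H-model: P₀ = D₀[(1+g_L) + H(g_S−g_L)]/(r−g_L), with H = 10/2 = 5.
P₀ = 8.91 × [(1+0.057) + 5×(0.224−0.057)] / (0.095−0.057)
   = 8.91 × 1.8920 / 0.038 = 443.6242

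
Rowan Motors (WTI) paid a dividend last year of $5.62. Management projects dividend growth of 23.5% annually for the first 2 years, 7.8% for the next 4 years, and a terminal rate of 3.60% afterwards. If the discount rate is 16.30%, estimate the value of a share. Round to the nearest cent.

$71.51

Three-stage DDM. Project D₁…D_6; terminal Gordon value at t=6 with g = 0.036; discount at r = 0.163.
D_1 = 6.9407
D_2 = 8.5718
D_3 = 9.2404
D_4 = 9.9611
D_5 = 10.7381
D_6 = 11.5756
TV_6 = 11.9924/(0.163−0.036) = 94.4281
P₀ = Σ Dₜ/(1+r)ᵗ + TV_6/(1+r)^6 = 71.5107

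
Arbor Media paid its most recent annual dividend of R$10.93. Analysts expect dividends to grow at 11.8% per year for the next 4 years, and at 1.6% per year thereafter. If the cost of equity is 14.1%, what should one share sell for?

R$123.45

Two-stage DDM. Project D₁…D_4 at 0.118, terminal growth 0.016, discount at r = 0.141.
D_1 = 12.2197
D_2 = 13.6617
D_3 = 15.2737
D_4 = 17.0760
Terminal value at t=4: TV = D_5/(r−g) = 17.3493/(0.141−0.016) = 138.7941
P₀ = 12.2197/(1+0.141)^1 + 13.6617/(1+0.141)^2 + 15.2737/(1+0.141)^3 + 17.0760/(1+0.141)^4 + 138.7941/(1+0.141)^4 = 123.4503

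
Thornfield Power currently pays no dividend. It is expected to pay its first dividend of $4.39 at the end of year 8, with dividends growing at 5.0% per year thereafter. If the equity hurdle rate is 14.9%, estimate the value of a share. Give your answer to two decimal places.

$16.77

Deferred-dividend DDM. At t=7 the remaining stream is a growing perpetuity with first payment D_8 = 4.39.
V_7 = D_8/(r−g) = 4.39/(0.149−0.05) = 44.3434
P₀ = V_7/(1+r)^7 = 44.3434/(1+0.149)^7 = 16.7722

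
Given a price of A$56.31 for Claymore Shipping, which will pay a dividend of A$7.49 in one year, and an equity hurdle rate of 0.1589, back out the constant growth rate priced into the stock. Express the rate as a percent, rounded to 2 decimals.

2.59%

From P₀ = D₁/(r − g), the implied growth is g = r − D₁/P₀.
g = 0.1589 − 7.49/56.31 = 0.1589 − 0.13301 = 0.02589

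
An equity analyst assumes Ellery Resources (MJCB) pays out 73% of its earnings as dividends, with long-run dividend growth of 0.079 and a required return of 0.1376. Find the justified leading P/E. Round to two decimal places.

12.46

Justified leading P/E = b/(r−g) = 0.73/(0.1376−0.079) = 12.4573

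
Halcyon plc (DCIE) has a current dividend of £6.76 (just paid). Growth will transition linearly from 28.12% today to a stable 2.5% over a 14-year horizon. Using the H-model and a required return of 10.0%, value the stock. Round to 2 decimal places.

£254.03

H-model: P₀ = D₀[(1+g_L) + H(g_S−g_L)]/(r−g_L), with H = 14/2 = 7.
P₀ = 6.76 × [(1+0.025) + 7×(0.2812−0.025)] / (0.1−0.025)
   = 6.76 × 2.8184 / 0.075 = 254.0318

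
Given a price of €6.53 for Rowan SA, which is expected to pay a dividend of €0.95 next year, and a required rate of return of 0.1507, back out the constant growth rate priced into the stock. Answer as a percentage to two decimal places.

0.52%

From P₀ = D₁/(r − g), the implied growth is g = r − D₁/P₀.
g = 0.1507 − 0.95/6.53 = 0.1507 − 0.14548 = 0.00522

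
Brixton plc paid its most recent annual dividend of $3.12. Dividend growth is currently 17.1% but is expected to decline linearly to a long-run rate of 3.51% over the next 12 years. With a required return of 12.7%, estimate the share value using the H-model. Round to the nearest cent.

$62.82

H-model: P₀ = D₀[(1+g_L) + H(g_S−g_L)]/(r−g_L), with H = 12/2 = 6.
P₀ = 3.12 × [(1+0.0351) + 6×(0.171−0.0351)] / (0.127−0.0351)
   = 3.12 × 1.8505 / 0.0919 = 62.8244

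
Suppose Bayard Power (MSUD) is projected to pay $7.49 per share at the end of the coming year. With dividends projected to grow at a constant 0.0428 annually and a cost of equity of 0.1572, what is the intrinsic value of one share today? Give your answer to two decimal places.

$65.47

Gordon growth model: P₀ = D₁/(r − g), with D₁ = 7.49 given directly.
P₀ = 7.4900 / (0.1572 − 0.0428) = 7.4900 / 0.1144 = 65.4720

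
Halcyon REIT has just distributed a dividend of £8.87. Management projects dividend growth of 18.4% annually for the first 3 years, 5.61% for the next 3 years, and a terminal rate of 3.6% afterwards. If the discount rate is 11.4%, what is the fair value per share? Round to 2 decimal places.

£179.35

Three-stage DDM. Project D₁…D_6; terminal Gordon value at t=6 with g = 0.036; discount at r = 0.114.
D_1 = 10.5021
D_2 = 12.4345
D_3 = 14.7224
D_4 = 15.5483
D_5 = 16.4206
D_6 = 17.3418
TV_6 = 17.9661/(0.114−0.036) = 230.3345
P₀ = Σ Dₜ/(1+r)ᵗ + TV_6/(1+r)^6 = 179.3540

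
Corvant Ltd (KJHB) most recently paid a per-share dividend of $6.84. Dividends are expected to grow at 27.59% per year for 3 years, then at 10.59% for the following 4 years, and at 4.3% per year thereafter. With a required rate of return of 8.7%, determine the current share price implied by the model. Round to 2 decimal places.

Three-stage DDM. Project D₁…D_7; terminal Gordon value at t=7 with g = 0.043; discount at r = 0.087.
D_1 = 8.7272
D_2 = 11.1350
D_3 = 14.2071
D_4 = 15.7117
D_5 = 17.3755
D_6 = 19.2156
D_7 = 21.2505
TV_7 = 22.1643/(0.087−0.043) = 503.7338
P₀ = Σ Dₜ/(1+r)ᵗ + TV_7/(1+r)^7 = 355.6450

$355.65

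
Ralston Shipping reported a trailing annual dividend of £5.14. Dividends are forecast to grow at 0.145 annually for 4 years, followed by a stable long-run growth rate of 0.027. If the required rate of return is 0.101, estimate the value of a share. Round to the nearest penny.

£106.14

Two-stage DDM. Project D₁…D_4 at 0.145, terminal growth 0.027, discount at r = 0.101.
D_1 = 5.8853
D_2 = 6.7387
D_3 = 7.7158
D_4 = 8.8346
Terminal value at t=4: TV = D_5/(r−g) = 9.0731/(0.101−0.027) = 122.6094
P₀ = 5.8853/(1+0.101)^1 + 6.7387/(1+0.101)^2 + 7.7158/(1+0.101)^3 + 8.8346/(1+0.101)^4 + 122.6094/(1+0.101)^4 = 106.1379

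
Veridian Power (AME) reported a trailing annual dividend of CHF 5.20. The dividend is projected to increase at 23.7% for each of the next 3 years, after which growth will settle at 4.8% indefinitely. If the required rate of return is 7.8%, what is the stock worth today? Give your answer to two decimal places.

Two-stage DDM. Project D₁…D_3 at 0.237, terminal growth 0.048, discount at r = 0.078.
D_1 = 6.4324
D_2 = 7.9569
D_3 = 9.8427
Terminal value at t=3: TV = D_4/(r−g) = 10.3151/(0.078−0.048) = 343.8369
P₀ = 6.4324/(1+0.078)^1 + 7.9569/(1+0.078)^2 + 9.8427/(1+0.078)^3 + 343.8369/(1+0.078)^3 = 295.1419

CHF 295.14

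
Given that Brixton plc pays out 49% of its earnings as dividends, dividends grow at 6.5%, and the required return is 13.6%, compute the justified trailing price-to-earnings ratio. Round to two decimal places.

Justified trailing P/E = b(1+g)/(r−g) = 0.49×(1+0.065)/(0.136−0.065) = 7.3500

7.35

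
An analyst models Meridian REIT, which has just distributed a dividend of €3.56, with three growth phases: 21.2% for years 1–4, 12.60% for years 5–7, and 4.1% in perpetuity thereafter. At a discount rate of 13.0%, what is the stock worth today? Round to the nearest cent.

€85.58

Three-stage DDM. Project D₁…D_7; terminal Gordon value at t=7 with g = 0.041; discount at r = 0.13.
D_1 = 4.3147
D_2 = 5.2294
D_3 = 6.3381
D_4 = 7.6818
D_5 = 8.6497
D_6 = 9.7395
D_7 = 10.9667
TV_7 = 11.4163/(0.13−0.041) = 128.2733
P₀ = Σ Dₜ/(1+r)ᵗ + TV_7/(1+r)^7 = 85.5759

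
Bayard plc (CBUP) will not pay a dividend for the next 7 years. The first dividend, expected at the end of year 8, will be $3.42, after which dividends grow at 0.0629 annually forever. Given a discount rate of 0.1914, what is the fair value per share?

$7.81

Deferred-dividend DDM. At t=7 the remaining stream is a growing perpetuity with first payment D_8 = 3.42.
V_7 = D_8/(r−g) = 3.42/(0.1914−0.0629) = 26.6148
P₀ = V_7/(1+r)^7 = 26.6148/(1+0.1914)^7 = 7.8112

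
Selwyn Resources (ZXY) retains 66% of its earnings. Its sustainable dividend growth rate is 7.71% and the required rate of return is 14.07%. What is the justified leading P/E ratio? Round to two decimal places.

Payout ratio b = 1 − 0.66 = 0.34.
Justified leading P/E = b/(r−g) = 0.34/(0.1407−0.0771) = 5.3459

5.35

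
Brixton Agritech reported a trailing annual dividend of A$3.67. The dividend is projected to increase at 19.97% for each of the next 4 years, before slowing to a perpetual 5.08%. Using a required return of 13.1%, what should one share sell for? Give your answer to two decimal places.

Two-stage DDM. Project D₁…D_4 at 0.1997, terminal growth 0.0508, discount at r = 0.131.
D_1 = 4.4029
D_2 = 5.2822
D_3 = 6.3370
D_4 = 7.6025
Terminal value at t=4: TV = D_5/(r−g) = 7.9887/(0.131−0.0508) = 99.6099
P₀ = 4.4029/(1+0.131)^1 + 5.2822/(1+0.131)^2 + 6.3370/(1+0.131)^3 + 7.6025/(1+0.131)^4 + 99.6099/(1+0.131)^4 = 77.9257

A$77.93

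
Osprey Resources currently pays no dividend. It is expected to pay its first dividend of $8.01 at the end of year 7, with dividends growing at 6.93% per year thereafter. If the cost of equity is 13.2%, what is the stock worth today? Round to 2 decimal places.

Deferred-dividend DDM. At t=6 the remaining stream is a growing perpetuity with first payment D_7 = 8.01.
V_6 = D_7/(r−g) = 8.01/(0.132−0.0693) = 127.7512
P₀ = V_6/(1+r)^6 = 127.7512/(1+0.132)^6 = 60.7137

$60.71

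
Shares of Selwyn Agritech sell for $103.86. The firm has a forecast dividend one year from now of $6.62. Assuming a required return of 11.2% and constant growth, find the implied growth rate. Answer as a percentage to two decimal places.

4.83%

From P₀ = D₁/(r − g), the implied growth is g = r − D₁/P₀.
g = 0.112 − 6.62/103.86 = 0.112 − 0.06374 = 0.04826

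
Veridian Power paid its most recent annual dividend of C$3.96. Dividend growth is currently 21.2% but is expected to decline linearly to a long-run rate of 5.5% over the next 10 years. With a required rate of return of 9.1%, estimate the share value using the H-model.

C$202.40

H-model: P₀ = D₀[(1+g_L) + H(g_S−g_L)]/(r−g_L), with H = 10/2 = 5.
P₀ = 3.96 × [(1+0.055) + 5×(0.212−0.055)] / (0.091−0.055)
   = 3.96 × 1.8400 / 0.036 = 202.4000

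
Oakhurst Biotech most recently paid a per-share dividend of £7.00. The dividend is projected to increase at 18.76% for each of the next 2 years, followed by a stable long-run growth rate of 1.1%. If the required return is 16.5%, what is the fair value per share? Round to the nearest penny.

£62.16

Two-stage DDM. Project D₁…D_2 at 0.1876, terminal growth 0.011, discount at r = 0.165.
D_1 = 8.3132
D_2 = 9.8728
Terminal value at t=2: TV = D_3/(r−g) = 9.9814/(0.165−0.011) = 64.8140
P₀ = 8.3132/(1+0.165)^1 + 9.8728/(1+0.165)^2 + 64.8140/(1+0.165)^2 = 62.1648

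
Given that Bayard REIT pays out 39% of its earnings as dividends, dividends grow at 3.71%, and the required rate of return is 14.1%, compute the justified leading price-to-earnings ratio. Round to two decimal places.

3.75

Justified leading P/E = b/(r−g) = 0.39/(0.141−0.0371) = 3.7536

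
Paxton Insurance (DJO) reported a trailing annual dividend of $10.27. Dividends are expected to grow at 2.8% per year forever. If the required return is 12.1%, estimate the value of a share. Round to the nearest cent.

Gordon growth model: P₀ = D₁/(r − g). D₁ = 10.27 × (1 + 0.028) = 10.5576.
P₀ = 10.5576 / (0.121 − 0.028) = 10.5576 / 0.093 = 113.5222

$113.52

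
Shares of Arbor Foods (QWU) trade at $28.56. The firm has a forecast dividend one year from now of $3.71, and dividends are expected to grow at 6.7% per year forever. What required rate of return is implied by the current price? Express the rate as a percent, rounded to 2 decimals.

19.69%

Rearranging the constant-growth DDM: r = D₁/P₀ + g.
r = 3.7100 / 28.56 + 0.067 = 0.12990 + 0.067 = 0.19690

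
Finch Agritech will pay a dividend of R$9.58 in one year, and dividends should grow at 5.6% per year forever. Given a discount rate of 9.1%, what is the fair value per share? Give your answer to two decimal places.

R$273.71

Gordon growth model: P₀ = D₁/(r − g), with D₁ = 9.58 given directly.
P₀ = 9.5800 / (0.091 − 0.056) = 9.5800 / 0.035 = 273.7143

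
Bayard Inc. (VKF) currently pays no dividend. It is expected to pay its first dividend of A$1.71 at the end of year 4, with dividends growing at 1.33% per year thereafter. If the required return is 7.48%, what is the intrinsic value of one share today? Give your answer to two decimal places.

Deferred-dividend DDM. At t=3 the remaining stream is a growing perpetuity with first payment D_4 = 1.71.
V_3 = D_4/(r−g) = 1.71/(0.0748−0.0133) = 27.8049
P₀ = V_3/(1+r)^3 = 27.8049/(1+0.0748)^3 = 22.3943

A$22.39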